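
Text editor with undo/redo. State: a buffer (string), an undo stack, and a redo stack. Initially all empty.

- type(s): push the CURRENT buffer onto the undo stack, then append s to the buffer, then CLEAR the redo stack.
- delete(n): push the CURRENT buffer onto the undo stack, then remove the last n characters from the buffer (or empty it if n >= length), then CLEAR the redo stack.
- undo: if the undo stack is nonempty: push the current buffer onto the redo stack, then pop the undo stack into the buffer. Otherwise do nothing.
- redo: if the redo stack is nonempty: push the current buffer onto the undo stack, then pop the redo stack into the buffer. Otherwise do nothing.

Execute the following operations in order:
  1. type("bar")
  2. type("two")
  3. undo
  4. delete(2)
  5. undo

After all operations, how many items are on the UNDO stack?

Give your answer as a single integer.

After op 1 (type): buf='bar' undo_depth=1 redo_depth=0
After op 2 (type): buf='bartwo' undo_depth=2 redo_depth=0
After op 3 (undo): buf='bar' undo_depth=1 redo_depth=1
After op 4 (delete): buf='b' undo_depth=2 redo_depth=0
After op 5 (undo): buf='bar' undo_depth=1 redo_depth=1

Answer: 1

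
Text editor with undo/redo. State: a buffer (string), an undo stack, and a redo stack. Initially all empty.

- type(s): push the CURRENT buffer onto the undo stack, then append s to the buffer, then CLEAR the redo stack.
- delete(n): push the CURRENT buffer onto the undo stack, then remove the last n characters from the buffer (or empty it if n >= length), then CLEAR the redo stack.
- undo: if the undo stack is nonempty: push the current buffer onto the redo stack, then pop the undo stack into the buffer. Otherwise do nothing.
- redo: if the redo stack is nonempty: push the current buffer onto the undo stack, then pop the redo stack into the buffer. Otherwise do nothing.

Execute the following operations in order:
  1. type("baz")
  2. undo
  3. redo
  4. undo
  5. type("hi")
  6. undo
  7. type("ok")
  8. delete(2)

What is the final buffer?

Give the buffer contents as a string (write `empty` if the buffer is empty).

Answer: empty

Derivation:
After op 1 (type): buf='baz' undo_depth=1 redo_depth=0
After op 2 (undo): buf='(empty)' undo_depth=0 redo_depth=1
After op 3 (redo): buf='baz' undo_depth=1 redo_depth=0
After op 4 (undo): buf='(empty)' undo_depth=0 redo_depth=1
After op 5 (type): buf='hi' undo_depth=1 redo_depth=0
After op 6 (undo): buf='(empty)' undo_depth=0 redo_depth=1
After op 7 (type): buf='ok' undo_depth=1 redo_depth=0
After op 8 (delete): buf='(empty)' undo_depth=2 redo_depth=0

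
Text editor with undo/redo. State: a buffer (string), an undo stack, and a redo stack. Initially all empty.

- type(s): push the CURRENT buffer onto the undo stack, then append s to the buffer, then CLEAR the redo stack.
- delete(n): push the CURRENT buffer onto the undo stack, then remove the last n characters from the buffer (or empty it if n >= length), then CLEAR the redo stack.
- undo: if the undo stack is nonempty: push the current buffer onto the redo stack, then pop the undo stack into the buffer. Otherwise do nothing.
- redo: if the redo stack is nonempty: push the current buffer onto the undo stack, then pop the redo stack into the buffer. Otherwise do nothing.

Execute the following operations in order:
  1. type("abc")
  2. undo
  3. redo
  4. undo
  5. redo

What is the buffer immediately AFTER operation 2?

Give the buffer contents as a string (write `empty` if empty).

After op 1 (type): buf='abc' undo_depth=1 redo_depth=0
After op 2 (undo): buf='(empty)' undo_depth=0 redo_depth=1

Answer: empty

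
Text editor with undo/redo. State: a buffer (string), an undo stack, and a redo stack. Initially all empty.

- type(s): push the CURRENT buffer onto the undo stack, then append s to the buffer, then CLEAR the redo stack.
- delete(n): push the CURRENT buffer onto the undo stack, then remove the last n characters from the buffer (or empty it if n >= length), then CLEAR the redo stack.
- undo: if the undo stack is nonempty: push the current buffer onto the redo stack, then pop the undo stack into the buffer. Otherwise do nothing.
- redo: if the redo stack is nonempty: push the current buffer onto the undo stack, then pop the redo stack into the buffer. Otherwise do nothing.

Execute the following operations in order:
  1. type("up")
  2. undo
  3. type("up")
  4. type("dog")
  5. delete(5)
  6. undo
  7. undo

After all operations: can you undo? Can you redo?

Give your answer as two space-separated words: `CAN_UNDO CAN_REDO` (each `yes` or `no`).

Answer: yes yes

Derivation:
After op 1 (type): buf='up' undo_depth=1 redo_depth=0
After op 2 (undo): buf='(empty)' undo_depth=0 redo_depth=1
After op 3 (type): buf='up' undo_depth=1 redo_depth=0
After op 4 (type): buf='updog' undo_depth=2 redo_depth=0
After op 5 (delete): buf='(empty)' undo_depth=3 redo_depth=0
After op 6 (undo): buf='updog' undo_depth=2 redo_depth=1
After op 7 (undo): buf='up' undo_depth=1 redo_depth=2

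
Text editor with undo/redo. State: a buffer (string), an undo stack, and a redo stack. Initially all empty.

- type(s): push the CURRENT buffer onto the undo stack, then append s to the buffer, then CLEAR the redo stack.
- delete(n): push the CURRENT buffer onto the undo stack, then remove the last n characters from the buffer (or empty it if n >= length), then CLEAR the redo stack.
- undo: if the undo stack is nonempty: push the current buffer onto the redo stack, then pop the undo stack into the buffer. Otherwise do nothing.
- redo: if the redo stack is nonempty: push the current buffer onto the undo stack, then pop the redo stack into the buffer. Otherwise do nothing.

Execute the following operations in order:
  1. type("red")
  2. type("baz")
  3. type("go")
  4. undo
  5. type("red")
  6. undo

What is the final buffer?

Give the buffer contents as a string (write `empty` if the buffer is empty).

After op 1 (type): buf='red' undo_depth=1 redo_depth=0
After op 2 (type): buf='redbaz' undo_depth=2 redo_depth=0
After op 3 (type): buf='redbazgo' undo_depth=3 redo_depth=0
After op 4 (undo): buf='redbaz' undo_depth=2 redo_depth=1
After op 5 (type): buf='redbazred' undo_depth=3 redo_depth=0
After op 6 (undo): buf='redbaz' undo_depth=2 redo_depth=1

Answer: redbaz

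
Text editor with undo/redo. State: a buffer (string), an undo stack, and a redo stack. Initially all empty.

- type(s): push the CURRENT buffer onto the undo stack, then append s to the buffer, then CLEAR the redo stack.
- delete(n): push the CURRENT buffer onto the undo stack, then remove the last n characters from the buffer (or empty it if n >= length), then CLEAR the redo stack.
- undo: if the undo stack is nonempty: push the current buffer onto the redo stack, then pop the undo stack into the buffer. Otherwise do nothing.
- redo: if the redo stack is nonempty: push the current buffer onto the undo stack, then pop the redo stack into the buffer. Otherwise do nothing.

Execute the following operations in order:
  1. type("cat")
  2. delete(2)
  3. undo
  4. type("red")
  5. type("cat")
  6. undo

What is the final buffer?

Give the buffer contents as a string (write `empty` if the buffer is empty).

Answer: catred

Derivation:
After op 1 (type): buf='cat' undo_depth=1 redo_depth=0
After op 2 (delete): buf='c' undo_depth=2 redo_depth=0
After op 3 (undo): buf='cat' undo_depth=1 redo_depth=1
After op 4 (type): buf='catred' undo_depth=2 redo_depth=0
After op 5 (type): buf='catredcat' undo_depth=3 redo_depth=0
After op 6 (undo): buf='catred' undo_depth=2 redo_depth=1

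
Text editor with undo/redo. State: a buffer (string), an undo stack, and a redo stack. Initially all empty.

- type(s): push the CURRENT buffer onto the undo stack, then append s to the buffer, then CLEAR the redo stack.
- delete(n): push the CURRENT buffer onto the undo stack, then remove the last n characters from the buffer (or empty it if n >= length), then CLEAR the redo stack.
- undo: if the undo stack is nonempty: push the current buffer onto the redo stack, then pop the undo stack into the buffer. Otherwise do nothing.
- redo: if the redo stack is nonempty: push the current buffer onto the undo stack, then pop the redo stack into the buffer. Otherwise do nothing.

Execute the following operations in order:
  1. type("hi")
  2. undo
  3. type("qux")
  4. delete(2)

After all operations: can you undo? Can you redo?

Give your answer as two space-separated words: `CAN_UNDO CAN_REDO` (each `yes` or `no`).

After op 1 (type): buf='hi' undo_depth=1 redo_depth=0
After op 2 (undo): buf='(empty)' undo_depth=0 redo_depth=1
After op 3 (type): buf='qux' undo_depth=1 redo_depth=0
After op 4 (delete): buf='q' undo_depth=2 redo_depth=0

Answer: yes no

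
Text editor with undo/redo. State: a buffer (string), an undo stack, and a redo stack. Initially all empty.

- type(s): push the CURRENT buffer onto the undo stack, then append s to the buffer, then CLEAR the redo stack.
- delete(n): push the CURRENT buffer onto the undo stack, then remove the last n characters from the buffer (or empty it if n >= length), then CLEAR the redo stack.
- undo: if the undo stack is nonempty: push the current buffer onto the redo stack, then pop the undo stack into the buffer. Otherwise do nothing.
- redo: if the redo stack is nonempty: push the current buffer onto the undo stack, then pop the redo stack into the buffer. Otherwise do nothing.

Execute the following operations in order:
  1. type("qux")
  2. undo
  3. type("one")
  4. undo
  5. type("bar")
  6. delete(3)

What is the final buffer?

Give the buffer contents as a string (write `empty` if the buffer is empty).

After op 1 (type): buf='qux' undo_depth=1 redo_depth=0
After op 2 (undo): buf='(empty)' undo_depth=0 redo_depth=1
After op 3 (type): buf='one' undo_depth=1 redo_depth=0
After op 4 (undo): buf='(empty)' undo_depth=0 redo_depth=1
After op 5 (type): buf='bar' undo_depth=1 redo_depth=0
After op 6 (delete): buf='(empty)' undo_depth=2 redo_depth=0

Answer: empty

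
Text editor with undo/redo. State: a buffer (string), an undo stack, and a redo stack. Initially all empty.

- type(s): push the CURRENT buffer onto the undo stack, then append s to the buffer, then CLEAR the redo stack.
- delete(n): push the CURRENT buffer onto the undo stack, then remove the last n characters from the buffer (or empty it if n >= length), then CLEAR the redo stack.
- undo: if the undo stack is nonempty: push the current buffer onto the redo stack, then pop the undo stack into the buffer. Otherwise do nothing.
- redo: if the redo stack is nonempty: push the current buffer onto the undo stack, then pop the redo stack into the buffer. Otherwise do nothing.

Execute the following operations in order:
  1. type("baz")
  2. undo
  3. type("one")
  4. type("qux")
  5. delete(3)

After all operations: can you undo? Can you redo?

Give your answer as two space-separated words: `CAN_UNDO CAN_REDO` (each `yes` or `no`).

After op 1 (type): buf='baz' undo_depth=1 redo_depth=0
After op 2 (undo): buf='(empty)' undo_depth=0 redo_depth=1
After op 3 (type): buf='one' undo_depth=1 redo_depth=0
After op 4 (type): buf='onequx' undo_depth=2 redo_depth=0
After op 5 (delete): buf='one' undo_depth=3 redo_depth=0

Answer: yes no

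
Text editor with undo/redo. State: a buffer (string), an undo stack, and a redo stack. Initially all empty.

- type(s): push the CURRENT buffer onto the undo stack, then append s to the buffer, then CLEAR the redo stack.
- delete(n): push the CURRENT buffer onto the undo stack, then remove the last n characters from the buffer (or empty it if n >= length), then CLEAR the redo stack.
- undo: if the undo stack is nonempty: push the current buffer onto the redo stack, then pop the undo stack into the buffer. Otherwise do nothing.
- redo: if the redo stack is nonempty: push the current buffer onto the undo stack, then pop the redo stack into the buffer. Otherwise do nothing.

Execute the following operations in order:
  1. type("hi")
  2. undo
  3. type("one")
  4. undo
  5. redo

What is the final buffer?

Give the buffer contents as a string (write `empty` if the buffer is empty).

After op 1 (type): buf='hi' undo_depth=1 redo_depth=0
After op 2 (undo): buf='(empty)' undo_depth=0 redo_depth=1
After op 3 (type): buf='one' undo_depth=1 redo_depth=0
After op 4 (undo): buf='(empty)' undo_depth=0 redo_depth=1
After op 5 (redo): buf='one' undo_depth=1 redo_depth=0

Answer: one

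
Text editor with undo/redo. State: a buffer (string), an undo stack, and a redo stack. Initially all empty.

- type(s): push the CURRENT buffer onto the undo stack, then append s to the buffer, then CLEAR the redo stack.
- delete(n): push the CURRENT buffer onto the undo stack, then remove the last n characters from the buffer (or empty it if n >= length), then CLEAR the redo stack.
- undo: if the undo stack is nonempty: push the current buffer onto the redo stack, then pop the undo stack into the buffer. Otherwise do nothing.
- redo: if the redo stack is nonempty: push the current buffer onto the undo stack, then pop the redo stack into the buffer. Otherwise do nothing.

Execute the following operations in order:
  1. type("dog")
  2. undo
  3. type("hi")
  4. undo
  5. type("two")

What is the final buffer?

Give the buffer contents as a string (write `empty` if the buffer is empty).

Answer: two

Derivation:
After op 1 (type): buf='dog' undo_depth=1 redo_depth=0
After op 2 (undo): buf='(empty)' undo_depth=0 redo_depth=1
After op 3 (type): buf='hi' undo_depth=1 redo_depth=0
After op 4 (undo): buf='(empty)' undo_depth=0 redo_depth=1
After op 5 (type): buf='two' undo_depth=1 redo_depth=0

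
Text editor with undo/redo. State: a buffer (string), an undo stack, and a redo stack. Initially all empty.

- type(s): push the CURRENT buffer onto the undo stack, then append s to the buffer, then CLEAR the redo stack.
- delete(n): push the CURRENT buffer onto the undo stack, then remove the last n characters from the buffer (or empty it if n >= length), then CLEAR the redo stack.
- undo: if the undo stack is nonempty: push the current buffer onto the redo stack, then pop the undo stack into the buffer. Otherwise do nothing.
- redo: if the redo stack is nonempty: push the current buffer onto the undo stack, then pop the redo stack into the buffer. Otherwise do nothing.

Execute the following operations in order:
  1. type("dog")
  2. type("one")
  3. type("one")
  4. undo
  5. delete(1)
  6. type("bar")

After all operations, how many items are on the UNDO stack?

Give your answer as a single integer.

Answer: 4

Derivation:
After op 1 (type): buf='dog' undo_depth=1 redo_depth=0
After op 2 (type): buf='dogone' undo_depth=2 redo_depth=0
After op 3 (type): buf='dogoneone' undo_depth=3 redo_depth=0
After op 4 (undo): buf='dogone' undo_depth=2 redo_depth=1
After op 5 (delete): buf='dogon' undo_depth=3 redo_depth=0
After op 6 (type): buf='dogonbar' undo_depth=4 redo_depth=0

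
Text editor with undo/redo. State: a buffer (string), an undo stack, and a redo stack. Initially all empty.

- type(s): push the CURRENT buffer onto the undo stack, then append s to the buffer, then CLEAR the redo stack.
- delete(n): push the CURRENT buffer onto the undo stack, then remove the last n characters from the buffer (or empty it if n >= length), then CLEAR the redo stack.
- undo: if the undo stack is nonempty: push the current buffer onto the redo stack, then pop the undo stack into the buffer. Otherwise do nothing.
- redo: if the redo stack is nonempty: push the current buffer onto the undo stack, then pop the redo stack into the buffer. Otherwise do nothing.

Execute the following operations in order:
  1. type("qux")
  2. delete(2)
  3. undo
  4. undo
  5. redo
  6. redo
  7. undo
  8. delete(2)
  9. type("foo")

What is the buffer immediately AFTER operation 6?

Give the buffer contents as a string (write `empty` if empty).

Answer: q

Derivation:
After op 1 (type): buf='qux' undo_depth=1 redo_depth=0
After op 2 (delete): buf='q' undo_depth=2 redo_depth=0
After op 3 (undo): buf='qux' undo_depth=1 redo_depth=1
After op 4 (undo): buf='(empty)' undo_depth=0 redo_depth=2
After op 5 (redo): buf='qux' undo_depth=1 redo_depth=1
After op 6 (redo): buf='q' undo_depth=2 redo_depth=0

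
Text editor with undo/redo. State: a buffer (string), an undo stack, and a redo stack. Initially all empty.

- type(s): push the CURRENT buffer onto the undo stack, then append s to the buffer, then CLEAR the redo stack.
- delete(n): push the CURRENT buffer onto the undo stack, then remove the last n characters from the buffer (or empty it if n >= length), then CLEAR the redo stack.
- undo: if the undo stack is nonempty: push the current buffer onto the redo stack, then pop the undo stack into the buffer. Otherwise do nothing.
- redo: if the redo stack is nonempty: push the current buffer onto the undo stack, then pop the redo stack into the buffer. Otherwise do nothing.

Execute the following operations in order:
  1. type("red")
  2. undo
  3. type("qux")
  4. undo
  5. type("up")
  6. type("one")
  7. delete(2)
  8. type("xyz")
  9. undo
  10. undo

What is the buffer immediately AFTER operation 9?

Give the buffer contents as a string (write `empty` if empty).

After op 1 (type): buf='red' undo_depth=1 redo_depth=0
After op 2 (undo): buf='(empty)' undo_depth=0 redo_depth=1
After op 3 (type): buf='qux' undo_depth=1 redo_depth=0
After op 4 (undo): buf='(empty)' undo_depth=0 redo_depth=1
After op 5 (type): buf='up' undo_depth=1 redo_depth=0
After op 6 (type): buf='upone' undo_depth=2 redo_depth=0
After op 7 (delete): buf='upo' undo_depth=3 redo_depth=0
After op 8 (type): buf='upoxyz' undo_depth=4 redo_depth=0
After op 9 (undo): buf='upo' undo_depth=3 redo_depth=1

Answer: upo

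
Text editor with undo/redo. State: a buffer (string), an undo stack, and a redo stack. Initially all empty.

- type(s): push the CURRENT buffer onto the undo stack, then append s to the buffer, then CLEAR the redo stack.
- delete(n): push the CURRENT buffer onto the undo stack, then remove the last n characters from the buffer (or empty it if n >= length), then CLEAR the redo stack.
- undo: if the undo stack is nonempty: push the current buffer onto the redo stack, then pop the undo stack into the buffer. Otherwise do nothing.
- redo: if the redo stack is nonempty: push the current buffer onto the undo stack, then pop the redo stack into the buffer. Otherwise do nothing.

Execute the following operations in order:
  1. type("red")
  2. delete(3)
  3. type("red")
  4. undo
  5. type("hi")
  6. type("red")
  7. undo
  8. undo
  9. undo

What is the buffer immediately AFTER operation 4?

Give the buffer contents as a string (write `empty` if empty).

After op 1 (type): buf='red' undo_depth=1 redo_depth=0
After op 2 (delete): buf='(empty)' undo_depth=2 redo_depth=0
After op 3 (type): buf='red' undo_depth=3 redo_depth=0
After op 4 (undo): buf='(empty)' undo_depth=2 redo_depth=1

Answer: empty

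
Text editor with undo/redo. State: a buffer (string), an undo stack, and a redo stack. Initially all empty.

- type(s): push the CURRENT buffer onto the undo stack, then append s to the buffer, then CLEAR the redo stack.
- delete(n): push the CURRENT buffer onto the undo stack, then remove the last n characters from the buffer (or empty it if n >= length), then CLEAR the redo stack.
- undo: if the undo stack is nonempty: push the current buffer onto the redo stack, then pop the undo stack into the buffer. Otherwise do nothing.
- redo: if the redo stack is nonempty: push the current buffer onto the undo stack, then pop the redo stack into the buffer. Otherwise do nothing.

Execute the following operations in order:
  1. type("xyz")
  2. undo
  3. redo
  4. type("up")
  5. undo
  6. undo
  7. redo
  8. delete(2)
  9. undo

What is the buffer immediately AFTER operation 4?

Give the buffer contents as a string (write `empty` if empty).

After op 1 (type): buf='xyz' undo_depth=1 redo_depth=0
After op 2 (undo): buf='(empty)' undo_depth=0 redo_depth=1
After op 3 (redo): buf='xyz' undo_depth=1 redo_depth=0
After op 4 (type): buf='xyzup' undo_depth=2 redo_depth=0

Answer: xyzup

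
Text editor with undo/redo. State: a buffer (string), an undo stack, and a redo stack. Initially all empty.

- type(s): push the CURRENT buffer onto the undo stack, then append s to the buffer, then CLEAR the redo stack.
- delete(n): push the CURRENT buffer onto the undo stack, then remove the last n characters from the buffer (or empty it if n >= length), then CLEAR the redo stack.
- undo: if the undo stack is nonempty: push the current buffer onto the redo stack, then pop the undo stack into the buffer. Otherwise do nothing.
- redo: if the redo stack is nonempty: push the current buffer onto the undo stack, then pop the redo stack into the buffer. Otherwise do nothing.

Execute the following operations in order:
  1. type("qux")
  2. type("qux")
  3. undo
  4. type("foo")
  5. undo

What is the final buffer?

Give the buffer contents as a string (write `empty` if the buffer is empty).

Answer: qux

Derivation:
After op 1 (type): buf='qux' undo_depth=1 redo_depth=0
After op 2 (type): buf='quxqux' undo_depth=2 redo_depth=0
After op 3 (undo): buf='qux' undo_depth=1 redo_depth=1
After op 4 (type): buf='quxfoo' undo_depth=2 redo_depth=0
After op 5 (undo): buf='qux' undo_depth=1 redo_depth=1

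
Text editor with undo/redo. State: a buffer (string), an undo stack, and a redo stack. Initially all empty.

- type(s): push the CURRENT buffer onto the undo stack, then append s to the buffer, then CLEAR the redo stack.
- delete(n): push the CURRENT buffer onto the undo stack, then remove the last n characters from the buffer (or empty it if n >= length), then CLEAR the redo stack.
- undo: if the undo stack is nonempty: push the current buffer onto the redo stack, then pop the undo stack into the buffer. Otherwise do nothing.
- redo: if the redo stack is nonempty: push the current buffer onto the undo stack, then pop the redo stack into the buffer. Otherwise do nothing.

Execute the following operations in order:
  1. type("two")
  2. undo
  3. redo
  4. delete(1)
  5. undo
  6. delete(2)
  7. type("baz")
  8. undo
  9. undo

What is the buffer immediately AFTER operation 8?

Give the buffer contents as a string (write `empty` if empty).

Answer: t

Derivation:
After op 1 (type): buf='two' undo_depth=1 redo_depth=0
After op 2 (undo): buf='(empty)' undo_depth=0 redo_depth=1
After op 3 (redo): buf='two' undo_depth=1 redo_depth=0
After op 4 (delete): buf='tw' undo_depth=2 redo_depth=0
After op 5 (undo): buf='two' undo_depth=1 redo_depth=1
After op 6 (delete): buf='t' undo_depth=2 redo_depth=0
After op 7 (type): buf='tbaz' undo_depth=3 redo_depth=0
After op 8 (undo): buf='t' undo_depth=2 redo_depth=1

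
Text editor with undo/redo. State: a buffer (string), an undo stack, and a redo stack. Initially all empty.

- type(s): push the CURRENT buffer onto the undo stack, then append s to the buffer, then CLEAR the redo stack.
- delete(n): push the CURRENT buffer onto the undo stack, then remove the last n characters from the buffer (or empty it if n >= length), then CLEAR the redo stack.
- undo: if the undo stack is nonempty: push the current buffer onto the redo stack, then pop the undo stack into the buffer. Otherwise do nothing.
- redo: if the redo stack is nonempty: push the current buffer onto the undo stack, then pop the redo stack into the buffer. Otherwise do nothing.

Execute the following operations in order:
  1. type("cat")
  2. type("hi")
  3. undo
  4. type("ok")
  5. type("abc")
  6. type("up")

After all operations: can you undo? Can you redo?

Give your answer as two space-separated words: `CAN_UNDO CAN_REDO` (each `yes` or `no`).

Answer: yes no

Derivation:
After op 1 (type): buf='cat' undo_depth=1 redo_depth=0
After op 2 (type): buf='cathi' undo_depth=2 redo_depth=0
After op 3 (undo): buf='cat' undo_depth=1 redo_depth=1
After op 4 (type): buf='catok' undo_depth=2 redo_depth=0
After op 5 (type): buf='catokabc' undo_depth=3 redo_depth=0
After op 6 (type): buf='catokabcup' undo_depth=4 redo_depth=0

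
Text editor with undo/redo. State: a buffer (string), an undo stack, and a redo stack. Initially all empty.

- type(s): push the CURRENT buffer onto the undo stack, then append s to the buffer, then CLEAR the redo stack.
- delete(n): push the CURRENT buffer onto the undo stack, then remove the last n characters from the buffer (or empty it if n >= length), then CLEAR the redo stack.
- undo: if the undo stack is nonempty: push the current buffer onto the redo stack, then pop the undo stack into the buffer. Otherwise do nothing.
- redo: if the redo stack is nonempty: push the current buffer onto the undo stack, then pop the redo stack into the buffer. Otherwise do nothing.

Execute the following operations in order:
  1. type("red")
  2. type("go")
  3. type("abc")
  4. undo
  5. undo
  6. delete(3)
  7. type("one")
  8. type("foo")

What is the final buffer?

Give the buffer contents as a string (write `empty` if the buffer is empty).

Answer: onefoo

Derivation:
After op 1 (type): buf='red' undo_depth=1 redo_depth=0
After op 2 (type): buf='redgo' undo_depth=2 redo_depth=0
After op 3 (type): buf='redgoabc' undo_depth=3 redo_depth=0
After op 4 (undo): buf='redgo' undo_depth=2 redo_depth=1
After op 5 (undo): buf='red' undo_depth=1 redo_depth=2
After op 6 (delete): buf='(empty)' undo_depth=2 redo_depth=0
After op 7 (type): buf='one' undo_depth=3 redo_depth=0
After op 8 (type): buf='onefoo' undo_depth=4 redo_depth=0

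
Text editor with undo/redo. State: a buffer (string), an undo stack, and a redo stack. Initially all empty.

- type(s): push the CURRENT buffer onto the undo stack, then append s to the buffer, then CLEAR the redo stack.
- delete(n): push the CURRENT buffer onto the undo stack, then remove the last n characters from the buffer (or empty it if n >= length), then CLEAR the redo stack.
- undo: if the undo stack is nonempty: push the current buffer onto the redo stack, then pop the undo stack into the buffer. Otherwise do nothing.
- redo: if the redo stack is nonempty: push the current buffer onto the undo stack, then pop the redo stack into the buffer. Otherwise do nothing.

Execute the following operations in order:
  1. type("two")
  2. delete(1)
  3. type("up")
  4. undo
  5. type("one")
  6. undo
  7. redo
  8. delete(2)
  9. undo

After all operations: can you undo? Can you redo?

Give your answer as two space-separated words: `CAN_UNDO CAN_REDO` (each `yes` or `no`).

After op 1 (type): buf='two' undo_depth=1 redo_depth=0
After op 2 (delete): buf='tw' undo_depth=2 redo_depth=0
After op 3 (type): buf='twup' undo_depth=3 redo_depth=0
After op 4 (undo): buf='tw' undo_depth=2 redo_depth=1
After op 5 (type): buf='twone' undo_depth=3 redo_depth=0
After op 6 (undo): buf='tw' undo_depth=2 redo_depth=1
After op 7 (redo): buf='twone' undo_depth=3 redo_depth=0
After op 8 (delete): buf='two' undo_depth=4 redo_depth=0
After op 9 (undo): buf='twone' undo_depth=3 redo_depth=1

Answer: yes yes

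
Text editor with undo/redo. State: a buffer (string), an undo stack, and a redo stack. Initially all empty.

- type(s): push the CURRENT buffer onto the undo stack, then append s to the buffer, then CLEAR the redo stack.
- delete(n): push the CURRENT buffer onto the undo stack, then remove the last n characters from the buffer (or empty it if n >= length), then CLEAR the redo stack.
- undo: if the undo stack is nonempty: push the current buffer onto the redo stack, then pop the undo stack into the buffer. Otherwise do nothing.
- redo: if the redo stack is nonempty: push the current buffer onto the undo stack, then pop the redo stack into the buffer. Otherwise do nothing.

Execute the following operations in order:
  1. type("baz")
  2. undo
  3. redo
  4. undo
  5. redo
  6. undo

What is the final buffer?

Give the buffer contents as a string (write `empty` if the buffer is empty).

After op 1 (type): buf='baz' undo_depth=1 redo_depth=0
After op 2 (undo): buf='(empty)' undo_depth=0 redo_depth=1
After op 3 (redo): buf='baz' undo_depth=1 redo_depth=0
After op 4 (undo): buf='(empty)' undo_depth=0 redo_depth=1
After op 5 (redo): buf='baz' undo_depth=1 redo_depth=0
After op 6 (undo): buf='(empty)' undo_depth=0 redo_depth=1

Answer: empty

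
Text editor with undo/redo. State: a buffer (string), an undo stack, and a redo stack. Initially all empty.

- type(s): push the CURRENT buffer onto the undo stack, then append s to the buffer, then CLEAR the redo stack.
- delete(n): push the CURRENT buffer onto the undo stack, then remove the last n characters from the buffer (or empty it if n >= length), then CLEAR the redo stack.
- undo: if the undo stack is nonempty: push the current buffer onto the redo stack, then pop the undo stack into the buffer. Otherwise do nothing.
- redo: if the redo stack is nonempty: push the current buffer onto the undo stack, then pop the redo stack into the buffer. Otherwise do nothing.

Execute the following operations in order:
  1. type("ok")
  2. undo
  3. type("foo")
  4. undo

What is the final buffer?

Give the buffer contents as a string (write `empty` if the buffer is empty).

Answer: empty

Derivation:
After op 1 (type): buf='ok' undo_depth=1 redo_depth=0
After op 2 (undo): buf='(empty)' undo_depth=0 redo_depth=1
After op 3 (type): buf='foo' undo_depth=1 redo_depth=0
After op 4 (undo): buf='(empty)' undo_depth=0 redo_depth=1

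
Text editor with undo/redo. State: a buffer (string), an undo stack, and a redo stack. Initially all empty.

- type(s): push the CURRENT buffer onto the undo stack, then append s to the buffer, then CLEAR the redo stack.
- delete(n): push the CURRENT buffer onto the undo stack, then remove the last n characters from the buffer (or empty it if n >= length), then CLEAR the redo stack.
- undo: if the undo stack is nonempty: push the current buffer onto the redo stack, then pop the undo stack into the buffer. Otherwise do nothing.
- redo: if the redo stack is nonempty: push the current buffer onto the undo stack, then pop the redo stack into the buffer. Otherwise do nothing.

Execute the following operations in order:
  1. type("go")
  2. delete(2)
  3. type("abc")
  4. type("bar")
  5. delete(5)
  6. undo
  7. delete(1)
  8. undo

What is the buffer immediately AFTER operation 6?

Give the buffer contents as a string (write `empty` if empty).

After op 1 (type): buf='go' undo_depth=1 redo_depth=0
After op 2 (delete): buf='(empty)' undo_depth=2 redo_depth=0
After op 3 (type): buf='abc' undo_depth=3 redo_depth=0
After op 4 (type): buf='abcbar' undo_depth=4 redo_depth=0
After op 5 (delete): buf='a' undo_depth=5 redo_depth=0
After op 6 (undo): buf='abcbar' undo_depth=4 redo_depth=1

Answer: abcbar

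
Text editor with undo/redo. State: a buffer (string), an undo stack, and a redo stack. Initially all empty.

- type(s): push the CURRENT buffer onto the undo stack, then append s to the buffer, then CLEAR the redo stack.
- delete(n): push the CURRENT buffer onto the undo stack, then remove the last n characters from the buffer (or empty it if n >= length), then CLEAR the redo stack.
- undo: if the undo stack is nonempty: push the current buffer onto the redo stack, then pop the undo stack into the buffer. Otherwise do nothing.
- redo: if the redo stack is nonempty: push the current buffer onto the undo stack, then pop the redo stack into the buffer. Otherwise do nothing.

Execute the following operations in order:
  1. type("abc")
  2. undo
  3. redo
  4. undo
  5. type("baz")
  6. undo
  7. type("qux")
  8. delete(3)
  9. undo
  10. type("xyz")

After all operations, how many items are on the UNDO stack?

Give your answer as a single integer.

Answer: 2

Derivation:
After op 1 (type): buf='abc' undo_depth=1 redo_depth=0
After op 2 (undo): buf='(empty)' undo_depth=0 redo_depth=1
After op 3 (redo): buf='abc' undo_depth=1 redo_depth=0
After op 4 (undo): buf='(empty)' undo_depth=0 redo_depth=1
After op 5 (type): buf='baz' undo_depth=1 redo_depth=0
After op 6 (undo): buf='(empty)' undo_depth=0 redo_depth=1
After op 7 (type): buf='qux' undo_depth=1 redo_depth=0
After op 8 (delete): buf='(empty)' undo_depth=2 redo_depth=0
After op 9 (undo): buf='qux' undo_depth=1 redo_depth=1
After op 10 (type): buf='quxxyz' undo_depth=2 redo_depth=0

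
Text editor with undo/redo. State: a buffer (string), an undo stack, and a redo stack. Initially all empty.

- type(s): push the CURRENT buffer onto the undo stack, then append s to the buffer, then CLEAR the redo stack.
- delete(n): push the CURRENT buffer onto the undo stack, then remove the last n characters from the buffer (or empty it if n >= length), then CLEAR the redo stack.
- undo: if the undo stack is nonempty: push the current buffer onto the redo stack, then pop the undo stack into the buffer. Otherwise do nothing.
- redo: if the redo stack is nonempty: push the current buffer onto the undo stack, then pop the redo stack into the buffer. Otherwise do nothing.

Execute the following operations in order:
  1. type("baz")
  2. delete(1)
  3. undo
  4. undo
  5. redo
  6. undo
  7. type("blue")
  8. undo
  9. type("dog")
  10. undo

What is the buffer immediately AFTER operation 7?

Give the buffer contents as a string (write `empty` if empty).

Answer: blue

Derivation:
After op 1 (type): buf='baz' undo_depth=1 redo_depth=0
After op 2 (delete): buf='ba' undo_depth=2 redo_depth=0
After op 3 (undo): buf='baz' undo_depth=1 redo_depth=1
After op 4 (undo): buf='(empty)' undo_depth=0 redo_depth=2
After op 5 (redo): buf='baz' undo_depth=1 redo_depth=1
After op 6 (undo): buf='(empty)' undo_depth=0 redo_depth=2
After op 7 (type): buf='blue' undo_depth=1 redo_depth=0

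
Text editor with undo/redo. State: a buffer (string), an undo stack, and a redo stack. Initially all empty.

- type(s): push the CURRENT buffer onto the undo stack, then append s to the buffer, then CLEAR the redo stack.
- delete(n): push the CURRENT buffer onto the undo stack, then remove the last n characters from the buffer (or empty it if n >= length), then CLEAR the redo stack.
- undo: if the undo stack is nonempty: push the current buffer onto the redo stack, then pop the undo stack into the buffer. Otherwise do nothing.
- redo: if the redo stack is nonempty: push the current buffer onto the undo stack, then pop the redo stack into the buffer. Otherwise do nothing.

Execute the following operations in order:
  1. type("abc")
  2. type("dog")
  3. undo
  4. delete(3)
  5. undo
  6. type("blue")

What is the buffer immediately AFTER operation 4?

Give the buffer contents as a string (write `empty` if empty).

After op 1 (type): buf='abc' undo_depth=1 redo_depth=0
After op 2 (type): buf='abcdog' undo_depth=2 redo_depth=0
After op 3 (undo): buf='abc' undo_depth=1 redo_depth=1
After op 4 (delete): buf='(empty)' undo_depth=2 redo_depth=0

Answer: empty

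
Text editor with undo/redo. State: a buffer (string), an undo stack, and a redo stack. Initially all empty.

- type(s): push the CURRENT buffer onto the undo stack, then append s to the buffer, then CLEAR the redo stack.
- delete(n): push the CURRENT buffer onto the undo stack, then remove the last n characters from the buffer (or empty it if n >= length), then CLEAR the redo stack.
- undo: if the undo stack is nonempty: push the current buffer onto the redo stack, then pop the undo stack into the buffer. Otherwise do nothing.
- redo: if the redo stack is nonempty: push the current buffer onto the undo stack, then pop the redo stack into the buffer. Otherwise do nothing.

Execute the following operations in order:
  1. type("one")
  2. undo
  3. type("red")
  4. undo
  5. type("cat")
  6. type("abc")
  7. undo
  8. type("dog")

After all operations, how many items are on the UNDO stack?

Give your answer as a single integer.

Answer: 2

Derivation:
After op 1 (type): buf='one' undo_depth=1 redo_depth=0
After op 2 (undo): buf='(empty)' undo_depth=0 redo_depth=1
After op 3 (type): buf='red' undo_depth=1 redo_depth=0
After op 4 (undo): buf='(empty)' undo_depth=0 redo_depth=1
After op 5 (type): buf='cat' undo_depth=1 redo_depth=0
After op 6 (type): buf='catabc' undo_depth=2 redo_depth=0
After op 7 (undo): buf='cat' undo_depth=1 redo_depth=1
After op 8 (type): buf='catdog' undo_depth=2 redo_depth=0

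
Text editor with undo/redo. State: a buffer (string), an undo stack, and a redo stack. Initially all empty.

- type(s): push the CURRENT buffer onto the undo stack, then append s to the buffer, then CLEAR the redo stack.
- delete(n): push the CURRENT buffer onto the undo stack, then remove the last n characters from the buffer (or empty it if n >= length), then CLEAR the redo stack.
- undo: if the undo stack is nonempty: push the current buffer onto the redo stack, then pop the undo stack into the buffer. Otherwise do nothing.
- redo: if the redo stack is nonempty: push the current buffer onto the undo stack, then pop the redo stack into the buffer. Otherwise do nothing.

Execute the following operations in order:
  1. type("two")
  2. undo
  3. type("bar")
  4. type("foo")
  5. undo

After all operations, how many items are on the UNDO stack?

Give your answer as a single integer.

Answer: 1

Derivation:
After op 1 (type): buf='two' undo_depth=1 redo_depth=0
After op 2 (undo): buf='(empty)' undo_depth=0 redo_depth=1
After op 3 (type): buf='bar' undo_depth=1 redo_depth=0
After op 4 (type): buf='barfoo' undo_depth=2 redo_depth=0
After op 5 (undo): buf='bar' undo_depth=1 redo_depth=1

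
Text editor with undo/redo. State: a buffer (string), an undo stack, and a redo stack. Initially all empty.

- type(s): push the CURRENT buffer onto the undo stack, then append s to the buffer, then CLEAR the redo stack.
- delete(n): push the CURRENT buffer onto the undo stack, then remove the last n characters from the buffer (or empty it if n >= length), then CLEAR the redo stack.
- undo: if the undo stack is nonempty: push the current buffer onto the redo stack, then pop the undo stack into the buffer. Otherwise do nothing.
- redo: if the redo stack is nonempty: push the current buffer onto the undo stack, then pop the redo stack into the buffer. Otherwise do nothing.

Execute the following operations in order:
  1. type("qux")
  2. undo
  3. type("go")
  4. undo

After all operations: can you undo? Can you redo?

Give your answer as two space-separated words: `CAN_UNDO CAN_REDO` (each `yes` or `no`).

After op 1 (type): buf='qux' undo_depth=1 redo_depth=0
After op 2 (undo): buf='(empty)' undo_depth=0 redo_depth=1
After op 3 (type): buf='go' undo_depth=1 redo_depth=0
After op 4 (undo): buf='(empty)' undo_depth=0 redo_depth=1

Answer: no yes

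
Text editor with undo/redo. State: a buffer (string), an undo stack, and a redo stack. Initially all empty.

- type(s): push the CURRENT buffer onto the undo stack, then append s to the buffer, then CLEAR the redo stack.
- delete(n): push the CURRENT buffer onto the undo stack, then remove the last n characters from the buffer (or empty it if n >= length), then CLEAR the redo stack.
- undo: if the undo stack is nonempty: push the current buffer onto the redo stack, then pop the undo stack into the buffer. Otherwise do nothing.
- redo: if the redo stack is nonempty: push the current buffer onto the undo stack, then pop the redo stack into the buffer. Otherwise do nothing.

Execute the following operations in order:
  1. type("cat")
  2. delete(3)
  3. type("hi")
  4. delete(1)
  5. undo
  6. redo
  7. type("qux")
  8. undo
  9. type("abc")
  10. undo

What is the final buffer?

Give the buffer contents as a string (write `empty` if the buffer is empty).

Answer: h

Derivation:
After op 1 (type): buf='cat' undo_depth=1 redo_depth=0
After op 2 (delete): buf='(empty)' undo_depth=2 redo_depth=0
After op 3 (type): buf='hi' undo_depth=3 redo_depth=0
After op 4 (delete): buf='h' undo_depth=4 redo_depth=0
After op 5 (undo): buf='hi' undo_depth=3 redo_depth=1
After op 6 (redo): buf='h' undo_depth=4 redo_depth=0
After op 7 (type): buf='hqux' undo_depth=5 redo_depth=0
After op 8 (undo): buf='h' undo_depth=4 redo_depth=1
After op 9 (type): buf='habc' undo_depth=5 redo_depth=0
After op 10 (undo): buf='h' undo_depth=4 redo_depth=1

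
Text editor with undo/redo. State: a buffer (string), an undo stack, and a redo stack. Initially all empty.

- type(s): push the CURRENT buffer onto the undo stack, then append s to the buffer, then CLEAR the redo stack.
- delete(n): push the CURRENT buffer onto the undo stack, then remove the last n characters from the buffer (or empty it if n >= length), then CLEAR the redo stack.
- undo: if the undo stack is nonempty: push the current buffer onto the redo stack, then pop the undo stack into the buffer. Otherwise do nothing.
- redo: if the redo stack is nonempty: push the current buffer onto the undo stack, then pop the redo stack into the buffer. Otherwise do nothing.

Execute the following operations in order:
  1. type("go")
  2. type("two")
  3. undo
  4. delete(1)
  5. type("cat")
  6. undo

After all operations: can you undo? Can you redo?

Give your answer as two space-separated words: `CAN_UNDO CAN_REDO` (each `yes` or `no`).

After op 1 (type): buf='go' undo_depth=1 redo_depth=0
After op 2 (type): buf='gotwo' undo_depth=2 redo_depth=0
After op 3 (undo): buf='go' undo_depth=1 redo_depth=1
After op 4 (delete): buf='g' undo_depth=2 redo_depth=0
After op 5 (type): buf='gcat' undo_depth=3 redo_depth=0
After op 6 (undo): buf='g' undo_depth=2 redo_depth=1

Answer: yes yes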